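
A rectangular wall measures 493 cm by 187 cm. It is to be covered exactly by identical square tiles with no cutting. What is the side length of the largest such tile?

17 cm

The tile side must divide both 493 and 187, so the largest is their gcd.
493 = 17 × 29
187 = 11 × 17
gcd(493, 187) = 17.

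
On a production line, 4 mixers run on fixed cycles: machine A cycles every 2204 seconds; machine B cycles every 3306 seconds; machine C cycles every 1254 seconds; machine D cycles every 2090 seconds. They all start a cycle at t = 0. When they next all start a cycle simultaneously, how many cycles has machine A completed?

All finish a whole number of cycles simultaneously at t = LCM of the periods.
2204 = 2^2 × 19 × 29
3306 = 2 × 3 × 19 × 29
1254 = 2 × 3 × 11 × 19
2090 = 2 × 5 × 11 × 19
LCM(2204, 3306, 1254, 2090) = 2^2 × 3 × 5 × 11 × 19 × 29 = 363660.
Cycles for period 2204: 363660 / 2204 = 165.

165 cycles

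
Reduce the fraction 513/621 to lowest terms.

19/23

513 = 3^3 × 19
621 = 3^3 × 23
gcd(513, 621) = 3^3 = 27.
Divide numerator and denominator by 27: 513/621 = 19/23.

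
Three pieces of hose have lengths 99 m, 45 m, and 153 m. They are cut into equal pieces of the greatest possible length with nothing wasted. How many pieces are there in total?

33

Piece length = gcd(99, 45, 153).
99 = 3^2 × 11
45 = 3^2 × 5
153 = 3^2 × 17
gcd(99, 45, 153) = 3^2 = 9.
Total pieces = 99/9 + 45/9 + 153/9 = 11 + 5 + 17 = 33.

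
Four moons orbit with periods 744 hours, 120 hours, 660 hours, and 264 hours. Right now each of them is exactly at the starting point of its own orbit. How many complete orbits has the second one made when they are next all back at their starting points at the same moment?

They are all back at their starting positions together after one LCM of the periods.
744 = 2^3 × 3 × 31
120 = 2^3 × 3 × 5
660 = 2^2 × 3 × 5 × 11
264 = 2^3 × 3 × 11
LCM(744, 120, 660, 264) = 2^3 × 3 × 5 × 11 × 31 = 40920.
Orbits for period 120: 40920 / 120 = 341.

341 orbits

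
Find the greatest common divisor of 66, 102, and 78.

66 = 2 × 3 × 11
102 = 2 × 3 × 17
78 = 2 × 3 × 13
gcd(66, 102, 78) = 2 × 3 = 6.

6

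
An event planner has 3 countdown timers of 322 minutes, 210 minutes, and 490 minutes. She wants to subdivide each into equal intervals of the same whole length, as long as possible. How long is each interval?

The interval must divide each timer length; the longest such is the gcd.
322 = 2 × 7 × 23
210 = 2 × 3 × 5 × 7
490 = 2 × 5 × 7^2
gcd(322, 210, 490) = 2 × 7 = 14.

14 minutes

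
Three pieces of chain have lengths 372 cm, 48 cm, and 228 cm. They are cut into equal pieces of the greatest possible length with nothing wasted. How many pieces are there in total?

Piece length = gcd(372, 48, 228).
372 = 2^2 × 3 × 31
48 = 2^4 × 3
228 = 2^2 × 3 × 19
gcd(372, 48, 228) = 2^2 × 3 = 12.
Total pieces = 372/12 + 48/12 + 228/12 = 31 + 4 + 19 = 54.

54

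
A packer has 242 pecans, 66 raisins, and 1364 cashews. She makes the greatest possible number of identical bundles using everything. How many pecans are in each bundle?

Number of bundles = gcd(242, 66, 1364).
242 = 2 × 11^2
66 = 2 × 3 × 11
1364 = 2^2 × 11 × 31
gcd(242, 66, 1364) = 2 × 11 = 22.
pecans per bundle = 242 / 22 = 11.

11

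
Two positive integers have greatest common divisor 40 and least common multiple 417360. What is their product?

For any two positive integers, gcd × lcm = product = 40 × 417360 = 16694400.

16694400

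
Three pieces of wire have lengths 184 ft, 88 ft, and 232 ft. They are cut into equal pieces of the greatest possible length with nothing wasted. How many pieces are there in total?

Piece length = gcd(184, 88, 232).
184 = 2^3 × 23
88 = 2^3 × 11
232 = 2^3 × 29
gcd(184, 88, 232) = 2^3 = 8.
Total pieces = 184/8 + 88/8 + 232/8 = 23 + 11 + 29 = 63.

63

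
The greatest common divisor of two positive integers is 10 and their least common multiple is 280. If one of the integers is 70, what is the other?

For two integers, gcd × lcm = product, so the other is (10 × 280) / 70 = 2800 / 70 = 40.

40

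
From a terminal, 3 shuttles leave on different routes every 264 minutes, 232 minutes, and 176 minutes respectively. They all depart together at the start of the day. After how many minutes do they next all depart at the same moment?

We need the least common multiple of the intervals.
264 = 2^3 × 3 × 11
232 = 2^3 × 29
176 = 2^4 × 11
LCM(264, 232, 176) = 2^4 × 3 × 11 × 29 = 15312.

15312 minutes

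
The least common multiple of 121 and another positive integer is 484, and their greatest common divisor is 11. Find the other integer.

44

gcd × lcm = product of the two integers, so the other integer is (11 × 484) / 121 = 44.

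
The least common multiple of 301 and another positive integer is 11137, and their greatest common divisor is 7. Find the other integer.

gcd × lcm = product of the two integers, so the other integer is (7 × 11137) / 301 = 259.

259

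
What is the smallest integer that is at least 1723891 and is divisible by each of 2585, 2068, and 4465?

The integer must be a common multiple of 2585, 2068, and 4465, so a multiple of their LCM.
2585 = 5 × 11 × 47
2068 = 2^2 × 11 × 47
4465 = 5 × 19 × 47
LCM(2585, 2068, 4465) = 2^2 × 5 × 11 × 19 × 47 = 196460.
Smallest multiple of 196460 that is ≥ 1723891: ⌈1723891/196460⌉ × 196460 = 9 × 196460 = 1768140.

1768140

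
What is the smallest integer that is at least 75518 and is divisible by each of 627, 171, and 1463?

The integer must be a common multiple of 627, 171, and 1463, so a multiple of their LCM.
627 = 3 × 11 × 19
171 = 3^2 × 19
1463 = 7 × 11 × 19
LCM(627, 171, 1463) = 3^2 × 7 × 11 × 19 = 13167.
Smallest multiple of 13167 that is ≥ 75518: ⌈75518/13167⌉ × 13167 = 6 × 13167 = 79002.

79002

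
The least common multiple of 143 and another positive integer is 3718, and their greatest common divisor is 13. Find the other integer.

338

gcd × lcm = product of the two integers, so the other integer is (13 × 3718) / 143 = 338.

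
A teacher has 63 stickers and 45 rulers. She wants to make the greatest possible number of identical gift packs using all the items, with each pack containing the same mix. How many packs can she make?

The pack count must divide each quantity, so the greatest is gcd(63, 45).
63 = 3^2 × 7
45 = 3^2 × 5
gcd(63, 45) = 3^2 = 9.

9 packs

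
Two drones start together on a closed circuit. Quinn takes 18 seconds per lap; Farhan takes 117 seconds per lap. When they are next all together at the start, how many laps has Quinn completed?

The first common completion time is the LCM of the periods.
18 = 2 × 3^2
117 = 3^2 × 13
LCM(18, 117) = 2 × 3^2 × 13 = 234.
Laps for period 18: 234 / 18 = 13.

13 laps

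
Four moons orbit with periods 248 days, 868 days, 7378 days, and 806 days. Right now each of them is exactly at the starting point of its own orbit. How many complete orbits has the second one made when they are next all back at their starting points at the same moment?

All finish a whole number of cycles simultaneously at t = LCM of the periods.
248 = 2^3 × 31
868 = 2^2 × 7 × 31
7378 = 2 × 7 × 17 × 31
806 = 2 × 13 × 31
LCM(248, 868, 7378, 806) = 2^3 × 7 × 13 × 17 × 31 = 383656.
Orbits for period 868: 383656 / 868 = 442.

442 orbits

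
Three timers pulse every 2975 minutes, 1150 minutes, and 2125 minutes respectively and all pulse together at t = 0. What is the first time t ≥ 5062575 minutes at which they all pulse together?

5474000 minutes

Joint pulses occur at multiples of LCM(2975, 1150, 2125).
2975 = 5^2 × 7 × 17
1150 = 2 × 5^2 × 23
2125 = 5^3 × 17
LCM(2975, 1150, 2125) = 2 × 5^3 × 7 × 17 × 23 = 684250.
Smallest multiple of 684250 that is ≥ 5062575: ⌈5062575/684250⌉ × 684250 = 8 × 684250 = 5474000.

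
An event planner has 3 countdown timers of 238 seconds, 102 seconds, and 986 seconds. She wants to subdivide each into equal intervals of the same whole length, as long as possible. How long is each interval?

34 seconds

The interval must divide each timer length; the longest such is the gcd.
238 = 2 × 7 × 17
102 = 2 × 3 × 17
986 = 2 × 17 × 29
gcd(238, 102, 986) = 2 × 17 = 34.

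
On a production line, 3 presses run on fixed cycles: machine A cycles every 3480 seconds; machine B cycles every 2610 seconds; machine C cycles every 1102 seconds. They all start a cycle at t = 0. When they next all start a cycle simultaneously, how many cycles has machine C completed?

They are all back at their starting positions together after one LCM of the periods.
3480 = 2^3 × 3 × 5 × 29
2610 = 2 × 3^2 × 5 × 29
1102 = 2 × 19 × 29
LCM(3480, 2610, 1102) = 2^3 × 3^2 × 5 × 19 × 29 = 198360.
Cycles for period 1102: 198360 / 1102 = 180.

180 cycles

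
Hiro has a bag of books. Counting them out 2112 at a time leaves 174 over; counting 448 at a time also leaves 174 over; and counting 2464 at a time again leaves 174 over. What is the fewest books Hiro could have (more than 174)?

N − 174 must be a common multiple of 2112, 448, and 2464.
2112 = 2^6 × 3 × 11
448 = 2^6 × 7
2464 = 2^5 × 7 × 11
LCM(2112, 448, 2464) = 2^6 × 3 × 7 × 11 = 14784.
Smallest N > 174 is LCM + 174 = 14784 + 174 = 14958.

14958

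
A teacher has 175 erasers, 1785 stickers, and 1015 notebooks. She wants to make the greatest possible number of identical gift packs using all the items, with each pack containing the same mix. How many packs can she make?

The pack count must divide each quantity, so the greatest is gcd(175, 1785, 1015).
175 = 5^2 × 7
1785 = 3 × 5 × 7 × 17
1015 = 5 × 7 × 29
gcd(175, 1785, 1015) = 5 × 7 = 35.

35 packs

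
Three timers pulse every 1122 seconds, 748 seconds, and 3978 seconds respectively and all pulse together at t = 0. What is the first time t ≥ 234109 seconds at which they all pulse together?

Joint pulses occur at multiples of LCM(1122, 748, 3978).
1122 = 2 × 3 × 11 × 17
748 = 2^2 × 11 × 17
3978 = 2 × 3^2 × 13 × 17
LCM(1122, 748, 3978) = 2^2 × 3^2 × 11 × 13 × 17 = 87516.
Smallest multiple of 87516 that is ≥ 234109: ⌈234109/87516⌉ × 87516 = 3 × 87516 = 262548.

262548 seconds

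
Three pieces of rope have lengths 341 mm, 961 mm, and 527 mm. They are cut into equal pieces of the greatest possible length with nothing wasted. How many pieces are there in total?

Piece length = gcd(341, 961, 527).
341 = 11 × 31
961 = 31^2
527 = 17 × 31
gcd(341, 961, 527) = 31.
Total pieces = 341/31 + 961/31 + 527/31 = 11 + 31 + 17 = 59.

59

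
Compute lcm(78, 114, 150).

37050

78 = 2 × 3 × 13
114 = 2 × 3 × 19
150 = 2 × 3 × 5^2
LCM(78, 114, 150) = 2 × 3 × 5^2 × 13 × 19 = 37050.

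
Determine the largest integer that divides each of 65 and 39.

65 = 5 × 13
39 = 3 × 13
gcd(65, 39) = 13.

13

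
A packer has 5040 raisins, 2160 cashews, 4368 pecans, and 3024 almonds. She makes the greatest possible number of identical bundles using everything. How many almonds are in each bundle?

Number of bundles = gcd(5040, 2160, 4368, 3024).
5040 = 2^4 × 3^2 × 5 × 7
2160 = 2^4 × 3^3 × 5
4368 = 2^4 × 3 × 7 × 13
3024 = 2^4 × 3^3 × 7
gcd(5040, 2160, 4368, 3024) = 2^4 × 3 = 48.
almonds per bundle = 3024 / 48 = 63.

63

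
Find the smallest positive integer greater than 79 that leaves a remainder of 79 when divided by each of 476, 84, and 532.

27211

N − 79 must be a common multiple of 476, 84, and 532.
476 = 2^2 × 7 × 17
84 = 2^2 × 3 × 7
532 = 2^2 × 7 × 19
LCM(476, 84, 532) = 2^2 × 3 × 7 × 17 × 19 = 27132.
Smallest N > 79 is LCM + 79 = 27132 + 79 = 27211.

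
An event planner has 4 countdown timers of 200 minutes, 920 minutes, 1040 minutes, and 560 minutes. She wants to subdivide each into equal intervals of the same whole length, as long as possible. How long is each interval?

The interval must divide each timer length; the longest such is the gcd.
200 = 2^3 × 5^2
920 = 2^3 × 5 × 23
1040 = 2^4 × 5 × 13
560 = 2^4 × 5 × 7
gcd(200, 920, 1040, 560) = 2^3 × 5 = 40.

40 minutes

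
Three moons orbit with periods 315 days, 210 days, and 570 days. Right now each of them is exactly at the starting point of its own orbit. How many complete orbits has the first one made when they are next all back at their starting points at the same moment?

All finish a whole number of cycles simultaneously at t = LCM of the periods.
315 = 3^2 × 5 × 7
210 = 2 × 3 × 5 × 7
570 = 2 × 3 × 5 × 19
LCM(315, 210, 570) = 2 × 3^2 × 5 × 7 × 19 = 11970.
Orbits for period 315: 11970 / 315 = 38.

38 orbits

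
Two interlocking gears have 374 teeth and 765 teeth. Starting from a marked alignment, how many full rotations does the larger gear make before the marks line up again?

The first common completion time is the LCM of the periods.
374 = 2 × 11 × 17
765 = 3^2 × 5 × 17
LCM(374, 765) = 2 × 3^2 × 5 × 11 × 17 = 16830.
Rotations for period 765: 16830 / 765 = 22.

22 rotations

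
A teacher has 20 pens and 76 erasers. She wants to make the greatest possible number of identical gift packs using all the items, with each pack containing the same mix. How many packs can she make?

4 packs

The pack count must divide each quantity, so the greatest is gcd(20, 76).
20 = 2^2 × 5
76 = 2^2 × 19
gcd(20, 76) = 2^2 = 4.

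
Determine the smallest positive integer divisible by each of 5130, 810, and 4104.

5130 = 2 × 3^3 × 5 × 19
810 = 2 × 3^4 × 5
4104 = 2^3 × 3^3 × 19
LCM(5130, 810, 4104) = 2^3 × 3^4 × 5 × 19 = 61560.

61560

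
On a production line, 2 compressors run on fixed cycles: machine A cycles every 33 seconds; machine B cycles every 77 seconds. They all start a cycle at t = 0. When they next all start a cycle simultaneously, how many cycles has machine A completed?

They are all back at their starting positions together after one LCM of the periods.
33 = 3 × 11
77 = 7 × 11
LCM(33, 77) = 3 × 7 × 11 = 231.
Cycles for period 33: 231 / 33 = 7.

7 cycles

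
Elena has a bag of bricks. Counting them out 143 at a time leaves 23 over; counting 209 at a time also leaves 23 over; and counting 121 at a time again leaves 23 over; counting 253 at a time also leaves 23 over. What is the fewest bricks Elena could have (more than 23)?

N − 23 must be a common multiple of 143, 209, 121, and 253.
143 = 11 × 13
209 = 11 × 19
121 = 11^2
253 = 11 × 23
LCM(143, 209, 121, 253) = 11^2 × 13 × 19 × 23 = 687401.
Smallest N > 23 is LCM + 23 = 687401 + 23 = 687424.

687424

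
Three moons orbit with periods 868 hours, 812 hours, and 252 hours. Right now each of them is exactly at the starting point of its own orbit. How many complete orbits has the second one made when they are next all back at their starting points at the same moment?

They are all back at their starting positions together after one LCM of the periods.
868 = 2^2 × 7 × 31
812 = 2^2 × 7 × 29
252 = 2^2 × 3^2 × 7
LCM(868, 812, 252) = 2^2 × 3^2 × 7 × 29 × 31 = 226548.
Orbits for period 812: 226548 / 812 = 279.

279 orbits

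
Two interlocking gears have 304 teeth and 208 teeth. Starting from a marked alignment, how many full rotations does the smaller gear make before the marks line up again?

19 rotations

All finish a whole number of cycles simultaneously at t = LCM of the periods.
304 = 2^4 × 19
208 = 2^4 × 13
LCM(304, 208) = 2^4 × 13 × 19 = 3952.
Rotations for period 208: 3952 / 208 = 19.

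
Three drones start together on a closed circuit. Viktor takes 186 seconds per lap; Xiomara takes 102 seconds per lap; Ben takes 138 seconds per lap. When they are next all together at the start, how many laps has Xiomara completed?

The first common completion time is the LCM of the periods.
186 = 2 × 3 × 31
102 = 2 × 3 × 17
138 = 2 × 3 × 23
LCM(186, 102, 138) = 2 × 3 × 17 × 23 × 31 = 72726.
Laps for period 102: 72726 / 102 = 713.

713 laps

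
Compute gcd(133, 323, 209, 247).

133 = 7 × 19
323 = 17 × 19
209 = 11 × 19
247 = 13 × 19
gcd(133, 323, 209, 247) = 19.

19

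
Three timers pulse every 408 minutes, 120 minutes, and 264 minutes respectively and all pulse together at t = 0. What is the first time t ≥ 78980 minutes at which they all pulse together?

Joint pulses occur at multiples of LCM(408, 120, 264).
408 = 2^3 × 3 × 17
120 = 2^3 × 3 × 5
264 = 2^3 × 3 × 11
LCM(408, 120, 264) = 2^3 × 3 × 5 × 11 × 17 = 22440.
Smallest multiple of 22440 that is ≥ 78980: ⌈78980/22440⌉ × 22440 = 4 × 22440 = 89760.

89760 minutes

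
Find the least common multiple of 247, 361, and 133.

247 = 13 × 19
361 = 19^2
133 = 7 × 19
LCM(247, 361, 133) = 7 × 13 × 19^2 = 32851.

32851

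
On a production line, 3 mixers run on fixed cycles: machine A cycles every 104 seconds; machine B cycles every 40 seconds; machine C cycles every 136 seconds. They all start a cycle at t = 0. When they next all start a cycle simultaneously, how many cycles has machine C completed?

They are all back at their starting positions together after one LCM of the periods.
104 = 2^3 × 13
40 = 2^3 × 5
136 = 2^3 × 17
LCM(104, 40, 136) = 2^3 × 5 × 13 × 17 = 8840.
Cycles for period 136: 8840 / 136 = 65.

65 cycles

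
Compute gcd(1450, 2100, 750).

1450 = 2 × 5^2 × 29
2100 = 2^2 × 3 × 5^2 × 7
750 = 2 × 3 × 5^3
gcd(1450, 2100, 750) = 2 × 5^2 = 50.

50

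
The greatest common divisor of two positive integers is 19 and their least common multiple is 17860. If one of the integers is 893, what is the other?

380

For two integers, gcd × lcm = product, so the other is (19 × 17860) / 893 = 339340 / 893 = 380.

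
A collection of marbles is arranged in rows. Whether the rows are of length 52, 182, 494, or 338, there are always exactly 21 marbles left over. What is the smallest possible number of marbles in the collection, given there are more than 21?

N − 21 must be a common multiple of 52, 182, 494, and 338.
52 = 2^2 × 13
182 = 2 × 7 × 13
494 = 2 × 13 × 19
338 = 2 × 13^2
LCM(52, 182, 494, 338) = 2^2 × 7 × 13^2 × 19 = 89908.
Smallest N > 21 is LCM + 21 = 89908 + 21 = 89929.

89929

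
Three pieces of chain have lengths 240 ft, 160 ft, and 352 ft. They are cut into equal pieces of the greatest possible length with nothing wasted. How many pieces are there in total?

Piece length = gcd(240, 160, 352).
240 = 2^4 × 3 × 5
160 = 2^5 × 5
352 = 2^5 × 11
gcd(240, 160, 352) = 2^4 = 16.
Total pieces = 240/16 + 160/16 + 352/16 = 15 + 10 + 22 = 47.

47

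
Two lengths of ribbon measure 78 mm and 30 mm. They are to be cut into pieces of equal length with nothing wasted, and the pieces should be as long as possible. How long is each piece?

The greatest length dividing all of 78 and 30 is their gcd.
78 = 2 × 3 × 13
30 = 2 × 3 × 5
gcd(78, 30) = 2 × 3 = 6.

6 mm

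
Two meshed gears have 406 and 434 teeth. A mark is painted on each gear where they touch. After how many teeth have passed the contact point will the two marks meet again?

12586 teeth

The first simultaneous occurrence is after LCM of the individual periods.
406 = 2 × 7 × 29
434 = 2 × 7 × 31
LCM(406, 434) = 2 × 7 × 29 × 31 = 12586.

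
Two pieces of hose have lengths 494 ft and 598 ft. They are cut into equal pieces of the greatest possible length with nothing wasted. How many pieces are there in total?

Piece length = gcd(494, 598).
494 = 2 × 13 × 19
598 = 2 × 13 × 23
gcd(494, 598) = 2 × 13 = 26.
Total pieces = 494/26 + 598/26 = 19 + 23 = 42.

42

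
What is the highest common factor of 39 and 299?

13

39 = 3 × 13
299 = 13 × 23
gcd(39, 299) = 13.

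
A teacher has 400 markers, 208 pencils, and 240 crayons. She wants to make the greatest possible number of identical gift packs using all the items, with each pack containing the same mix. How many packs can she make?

The pack count must divide each quantity, so the greatest is gcd(400, 208, 240).
400 = 2^4 × 5^2
208 = 2^4 × 13
240 = 2^4 × 3 × 5
gcd(400, 208, 240) = 2^4 = 16.

16 packs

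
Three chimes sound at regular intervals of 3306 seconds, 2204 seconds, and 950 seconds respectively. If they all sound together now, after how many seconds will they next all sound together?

165300 seconds

They coincide at every common multiple of the periods; the first is the LCM.
3306 = 2 × 3 × 19 × 29
2204 = 2^2 × 19 × 29
950 = 2 × 5^2 × 19
LCM(3306, 2204, 950) = 2^2 × 3 × 5^2 × 19 × 29 = 165300.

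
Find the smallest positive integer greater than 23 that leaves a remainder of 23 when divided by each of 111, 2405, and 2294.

N − 23 must be a common multiple of 111, 2405, and 2294.
111 = 3 × 37
2405 = 5 × 13 × 37
2294 = 2 × 31 × 37
LCM(111, 2405, 2294) = 2 × 3 × 5 × 13 × 31 × 37 = 447330.
Smallest N > 23 is LCM + 23 = 447330 + 23 = 447353.

447353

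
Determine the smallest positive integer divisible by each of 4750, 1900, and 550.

4750 = 2 × 5^3 × 19
1900 = 2^2 × 5^2 × 19
550 = 2 × 5^2 × 11
LCM(4750, 1900, 550) = 2^2 × 5^3 × 11 × 19 = 104500.

104500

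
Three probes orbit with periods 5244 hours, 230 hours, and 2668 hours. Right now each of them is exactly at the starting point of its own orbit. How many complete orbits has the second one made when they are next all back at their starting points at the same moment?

They are all back at their starting positions together after one LCM of the periods.
5244 = 2^2 × 3 × 19 × 23
230 = 2 × 5 × 23
2668 = 2^2 × 23 × 29
LCM(5244, 230, 2668) = 2^2 × 3 × 5 × 19 × 23 × 29 = 760380.
Orbits for period 230: 760380 / 230 = 3306.

3306 orbits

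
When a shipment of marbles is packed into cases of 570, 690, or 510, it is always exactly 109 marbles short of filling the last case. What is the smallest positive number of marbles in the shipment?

222761

Being 109 short of a full case of size k means N ≡ −109 (mod k), i.e. N + 109 is a multiple of each size.
570 = 2 × 3 × 5 × 19
690 = 2 × 3 × 5 × 23
510 = 2 × 3 × 5 × 17
LCM(570, 690, 510) = 2 × 3 × 5 × 17 × 19 × 23 = 222870.
Smallest positive N is 222870 − 109 = 222761.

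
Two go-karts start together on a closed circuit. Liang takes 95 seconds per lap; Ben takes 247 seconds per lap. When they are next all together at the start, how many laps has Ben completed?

5 laps

They are all back at their starting positions together after one LCM of the periods.
95 = 5 × 19
247 = 13 × 19
LCM(95, 247) = 5 × 13 × 19 = 1235.
Laps for period 247: 1235 / 247 = 5.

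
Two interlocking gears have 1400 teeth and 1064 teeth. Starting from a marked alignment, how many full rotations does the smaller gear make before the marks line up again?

25 rotations

They are all back at their starting positions together after one LCM of the periods.
1400 = 2^3 × 5^2 × 7
1064 = 2^3 × 7 × 19
LCM(1400, 1064) = 2^3 × 5^2 × 7 × 19 = 26600.
Rotations for period 1064: 26600 / 1064 = 25.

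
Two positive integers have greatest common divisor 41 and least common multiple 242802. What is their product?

9954882

For any two positive integers, gcd × lcm = product = 41 × 242802 = 9954882.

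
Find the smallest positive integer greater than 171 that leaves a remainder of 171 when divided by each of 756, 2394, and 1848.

N − 171 must be a common multiple of 756, 2394, and 1848.
756 = 2^2 × 3^3 × 7
2394 = 2 × 3^2 × 7 × 19
1848 = 2^3 × 3 × 7 × 11
LCM(756, 2394, 1848) = 2^3 × 3^3 × 7 × 11 × 19 = 316008.
Smallest N > 171 is LCM + 171 = 316008 + 171 = 316179.

316179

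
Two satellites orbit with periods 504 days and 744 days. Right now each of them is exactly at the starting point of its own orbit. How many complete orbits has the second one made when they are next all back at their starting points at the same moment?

All finish a whole number of cycles simultaneously at t = LCM of the periods.
504 = 2^3 × 3^2 × 7
744 = 2^3 × 3 × 31
LCM(504, 744) = 2^3 × 3^2 × 7 × 31 = 15624.
Orbits for period 744: 15624 / 744 = 21.

21 orbits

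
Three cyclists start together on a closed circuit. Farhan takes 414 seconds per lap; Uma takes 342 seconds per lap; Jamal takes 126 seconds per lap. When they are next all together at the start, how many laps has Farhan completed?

The first common completion time is the LCM of the periods.
414 = 2 × 3^2 × 23
342 = 2 × 3^2 × 19
126 = 2 × 3^2 × 7
LCM(414, 342, 126) = 2 × 3^2 × 7 × 19 × 23 = 55062.
Laps for period 414: 55062 / 414 = 133.

133 laps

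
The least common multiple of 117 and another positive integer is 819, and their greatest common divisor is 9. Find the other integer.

gcd × lcm = product of the two integers, so the other integer is (9 × 819) / 117 = 63.

63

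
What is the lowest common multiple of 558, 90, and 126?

19530

558 = 2 × 3^2 × 31
90 = 2 × 3^2 × 5
126 = 2 × 3^2 × 7
LCM(558, 90, 126) = 2 × 3^2 × 5 × 7 × 31 = 19530.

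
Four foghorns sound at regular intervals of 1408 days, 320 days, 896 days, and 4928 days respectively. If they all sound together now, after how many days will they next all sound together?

They coincide at every common multiple of the periods; the first is the LCM.
1408 = 2^7 × 11
320 = 2^6 × 5
896 = 2^7 × 7
4928 = 2^6 × 7 × 11
LCM(1408, 320, 896, 4928) = 2^7 × 5 × 7 × 11 = 49280.

49280 days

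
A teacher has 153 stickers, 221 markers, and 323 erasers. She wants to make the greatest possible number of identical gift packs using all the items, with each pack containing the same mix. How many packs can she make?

The pack count must divide each quantity, so the greatest is gcd(153, 221, 323).
153 = 3^2 × 17
221 = 13 × 17
323 = 17 × 19
gcd(153, 221, 323) = 17.

17 packs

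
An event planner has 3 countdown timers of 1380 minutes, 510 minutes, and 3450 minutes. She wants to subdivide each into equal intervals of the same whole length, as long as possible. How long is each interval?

The interval must divide each timer length; the longest such is the gcd.
1380 = 2^2 × 3 × 5 × 23
510 = 2 × 3 × 5 × 17
3450 = 2 × 3 × 5^2 × 23
gcd(1380, 510, 3450) = 2 × 3 × 5 = 30.

30 minutes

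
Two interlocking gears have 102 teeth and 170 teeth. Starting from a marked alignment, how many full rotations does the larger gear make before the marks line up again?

3 rotations

All finish a whole number of cycles simultaneously at t = LCM of the periods.
102 = 2 × 3 × 17
170 = 2 × 5 × 17
LCM(102, 170) = 2 × 3 × 5 × 17 = 510.
Rotations for period 170: 510 / 170 = 3.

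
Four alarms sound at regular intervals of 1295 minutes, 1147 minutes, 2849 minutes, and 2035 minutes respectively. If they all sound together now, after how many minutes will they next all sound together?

The first simultaneous occurrence is after LCM of the individual periods.
1295 = 5 × 7 × 37
1147 = 31 × 37
2849 = 7 × 11 × 37
2035 = 5 × 11 × 37
LCM(1295, 1147, 2849, 2035) = 5 × 7 × 11 × 31 × 37 = 441595.

441595 minutes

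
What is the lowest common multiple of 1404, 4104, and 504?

1404 = 2^2 × 3^3 × 13
4104 = 2^3 × 3^3 × 19
504 = 2^3 × 3^2 × 7
LCM(1404, 4104, 504) = 2^3 × 3^3 × 7 × 13 × 19 = 373464.

373464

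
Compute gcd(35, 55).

35 = 5 × 7
55 = 5 × 11
gcd(35, 55) = 5.

5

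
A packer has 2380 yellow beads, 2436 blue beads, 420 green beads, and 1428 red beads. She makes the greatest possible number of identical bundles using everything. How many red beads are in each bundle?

Number of bundles = gcd(2380, 2436, 420, 1428).
2380 = 2^2 × 5 × 7 × 17
2436 = 2^2 × 3 × 7 × 29
420 = 2^2 × 3 × 5 × 7
1428 = 2^2 × 3 × 7 × 17
gcd(2380, 2436, 420, 1428) = 2^2 × 7 = 28.
red beads per bundle = 1428 / 28 = 51.

51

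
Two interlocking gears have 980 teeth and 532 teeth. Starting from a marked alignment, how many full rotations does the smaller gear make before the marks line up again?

They are all back at their starting positions together after one LCM of the periods.
980 = 2^2 × 5 × 7^2
532 = 2^2 × 7 × 19
LCM(980, 532) = 2^2 × 5 × 7^2 × 19 = 18620.
Rotations for period 532: 18620 / 532 = 35.

35 rotations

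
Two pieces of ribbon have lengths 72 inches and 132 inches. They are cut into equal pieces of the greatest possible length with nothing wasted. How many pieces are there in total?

Piece length = gcd(72, 132).
72 = 2^3 × 3^2
132 = 2^2 × 3 × 11
gcd(72, 132) = 2^2 × 3 = 12.
Total pieces = 72/12 + 132/12 = 6 + 11 = 17.

17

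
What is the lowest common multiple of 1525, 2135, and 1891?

330925

1525 = 5^2 × 61
2135 = 5 × 7 × 61
1891 = 31 × 61
LCM(1525, 2135, 1891) = 5^2 × 7 × 31 × 61 = 330925.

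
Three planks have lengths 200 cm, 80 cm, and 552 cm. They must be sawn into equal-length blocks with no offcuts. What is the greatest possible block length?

This is the greatest common divisor of 200, 80, and 552.
200 = 2^3 × 5^2
80 = 2^4 × 5
552 = 2^3 × 3 × 23
gcd(200, 80, 552) = 2^3 = 8.

8 cm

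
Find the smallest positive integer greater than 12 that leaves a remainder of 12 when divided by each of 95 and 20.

N − 12 must be a common multiple of 95 and 20.
95 = 5 × 19
20 = 2^2 × 5
LCM(95, 20) = 2^2 × 5 × 19 = 380.
Smallest N > 12 is LCM + 12 = 380 + 12 = 392.

392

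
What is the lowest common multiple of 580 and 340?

580 = 2^2 × 5 × 29
340 = 2^2 × 5 × 17
LCM(580, 340) = 2^2 × 5 × 17 × 29 = 9860.

9860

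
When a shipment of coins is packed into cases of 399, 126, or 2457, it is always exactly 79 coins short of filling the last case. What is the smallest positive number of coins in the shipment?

93287

Being 79 short of a full case of size k means N ≡ −79 (mod k), i.e. N + 79 is a multiple of each size.
399 = 3 × 7 × 19
126 = 2 × 3^2 × 7
2457 = 3^3 × 7 × 13
LCM(399, 126, 2457) = 2 × 3^3 × 7 × 13 × 19 = 93366.
Smallest positive N is 93366 − 79 = 93287.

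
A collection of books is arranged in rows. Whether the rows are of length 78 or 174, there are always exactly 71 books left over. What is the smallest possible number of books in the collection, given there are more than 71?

N − 71 must be a common multiple of 78 and 174.
78 = 2 × 3 × 13
174 = 2 × 3 × 29
LCM(78, 174) = 2 × 3 × 13 × 29 = 2262.
Smallest N > 71 is LCM + 71 = 2262 + 71 = 2333.

2333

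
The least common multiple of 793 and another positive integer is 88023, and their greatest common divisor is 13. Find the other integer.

1443

gcd × lcm = product of the two integers, so the other integer is (13 × 88023) / 793 = 1443.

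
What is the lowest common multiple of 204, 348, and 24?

204 = 2^2 × 3 × 17
348 = 2^2 × 3 × 29
24 = 2^3 × 3
LCM(204, 348, 24) = 2^3 × 3 × 17 × 29 = 11832.

11832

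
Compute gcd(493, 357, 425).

493 = 17 × 29
357 = 3 × 7 × 17
425 = 5^2 × 17
gcd(493, 357, 425) = 17.

17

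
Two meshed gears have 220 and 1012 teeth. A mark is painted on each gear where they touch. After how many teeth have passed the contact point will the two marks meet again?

The first simultaneous occurrence is after LCM of the individual periods.
220 = 2^2 × 5 × 11
1012 = 2^2 × 11 × 23
LCM(220, 1012) = 2^2 × 5 × 11 × 23 = 5060.

5060 teeth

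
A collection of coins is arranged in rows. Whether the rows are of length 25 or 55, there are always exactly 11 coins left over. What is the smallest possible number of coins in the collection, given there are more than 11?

286

N − 11 must be a common multiple of 25 and 55.
25 = 5^2
55 = 5 × 11
LCM(25, 55) = 5^2 × 11 = 275.
Smallest N > 11 is LCM + 11 = 275 + 11 = 286.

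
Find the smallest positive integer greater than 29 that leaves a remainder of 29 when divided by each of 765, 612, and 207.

N − 29 must be a common multiple of 765, 612, and 207.
765 = 3^2 × 5 × 17
612 = 2^2 × 3^2 × 17
207 = 3^2 × 23
LCM(765, 612, 207) = 2^2 × 3^2 × 5 × 17 × 23 = 70380.
Smallest N > 29 is LCM + 29 = 70380 + 29 = 70409.

70409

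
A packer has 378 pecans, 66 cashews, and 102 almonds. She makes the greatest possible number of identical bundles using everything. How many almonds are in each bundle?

17

Number of bundles = gcd(378, 66, 102).
378 = 2 × 3^3 × 7
66 = 2 × 3 × 11
102 = 2 × 3 × 17
gcd(378, 66, 102) = 2 × 3 = 6.
almonds per bundle = 102 / 6 = 17.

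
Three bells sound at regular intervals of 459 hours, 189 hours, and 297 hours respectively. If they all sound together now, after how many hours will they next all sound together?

35343 hours

The first simultaneous occurrence is after LCM of the individual periods.
459 = 3^3 × 17
189 = 3^3 × 7
297 = 3^3 × 11
LCM(459, 189, 297) = 3^3 × 7 × 11 × 17 = 35343.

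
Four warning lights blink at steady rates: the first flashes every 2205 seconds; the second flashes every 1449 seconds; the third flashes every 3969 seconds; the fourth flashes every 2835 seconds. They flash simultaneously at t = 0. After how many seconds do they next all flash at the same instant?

The first simultaneous occurrence is after LCM of the individual periods.
2205 = 3^2 × 5 × 7^2
1449 = 3^2 × 7 × 23
3969 = 3^4 × 7^2
2835 = 3^4 × 5 × 7
LCM(2205, 1449, 3969, 2835) = 3^4 × 5 × 7^2 × 23 = 456435.

456435 seconds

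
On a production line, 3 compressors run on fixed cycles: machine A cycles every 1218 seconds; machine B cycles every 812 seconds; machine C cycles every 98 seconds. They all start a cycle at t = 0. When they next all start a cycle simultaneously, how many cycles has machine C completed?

174 cycles

The first common completion time is the LCM of the periods.
1218 = 2 × 3 × 7 × 29
812 = 2^2 × 7 × 29
98 = 2 × 7^2
LCM(1218, 812, 98) = 2^2 × 3 × 7^2 × 29 = 17052.
Cycles for period 98: 17052 / 98 = 174.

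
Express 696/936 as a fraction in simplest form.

29/39

696 = 2^3 × 3 × 29
936 = 2^3 × 3^2 × 13
gcd(696, 936) = 2^3 × 3 = 24.
Divide numerator and denominator by 24: 696/936 = 29/39.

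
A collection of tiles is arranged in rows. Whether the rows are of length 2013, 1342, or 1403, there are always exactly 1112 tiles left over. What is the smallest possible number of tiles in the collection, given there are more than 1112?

93710

N − 1112 must be a common multiple of 2013, 1342, and 1403.
2013 = 3 × 11 × 61
1342 = 2 × 11 × 61
1403 = 23 × 61
LCM(2013, 1342, 1403) = 2 × 3 × 11 × 23 × 61 = 92598.
Smallest N > 1112 is LCM + 1112 = 92598 + 1112 = 93710.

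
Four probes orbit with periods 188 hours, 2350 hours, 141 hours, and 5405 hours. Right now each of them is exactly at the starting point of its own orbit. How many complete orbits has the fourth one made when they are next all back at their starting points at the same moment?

The first common completion time is the LCM of the periods.
188 = 2^2 × 47
2350 = 2 × 5^2 × 47
141 = 3 × 47
5405 = 5 × 23 × 47
LCM(188, 2350, 141, 5405) = 2^2 × 3 × 5^2 × 23 × 47 = 324300.
Orbits for period 5405: 324300 / 5405 = 60.

60 orbits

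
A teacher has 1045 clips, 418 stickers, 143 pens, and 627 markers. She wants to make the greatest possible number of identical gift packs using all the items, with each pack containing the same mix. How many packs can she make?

11 packs

The pack count must divide each quantity, so the greatest is gcd(1045, 418, 143, 627).
1045 = 5 × 11 × 19
418 = 2 × 11 × 19
143 = 11 × 13
627 = 3 × 11 × 19
gcd(1045, 418, 143, 627) = 11.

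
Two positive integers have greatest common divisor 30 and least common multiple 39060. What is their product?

For any two positive integers, gcd × lcm = product = 30 × 39060 = 1171800.

1171800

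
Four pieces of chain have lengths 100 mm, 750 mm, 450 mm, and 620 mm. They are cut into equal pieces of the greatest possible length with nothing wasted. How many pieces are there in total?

192

Piece length = gcd(100, 750, 450, 620).
100 = 2^2 × 5^2
750 = 2 × 3 × 5^3
450 = 2 × 3^2 × 5^2
620 = 2^2 × 5 × 31
gcd(100, 750, 450, 620) = 2 × 5 = 10.
Total pieces = 100/10 + 750/10 + 450/10 + 620/10 = 10 + 75 + 45 + 62 = 192.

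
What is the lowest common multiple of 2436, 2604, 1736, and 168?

151032

2436 = 2^2 × 3 × 7 × 29
2604 = 2^2 × 3 × 7 × 31
1736 = 2^3 × 7 × 31
168 = 2^3 × 3 × 7
LCM(2436, 2604, 1736, 168) = 2^3 × 3 × 7 × 29 × 31 = 151032.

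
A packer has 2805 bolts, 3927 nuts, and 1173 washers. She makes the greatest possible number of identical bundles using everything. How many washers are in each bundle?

Number of bundles = gcd(2805, 3927, 1173).
2805 = 3 × 5 × 11 × 17
3927 = 3 × 7 × 11 × 17
1173 = 3 × 17 × 23
gcd(2805, 3927, 1173) = 3 × 17 = 51.
washers per bundle = 1173 / 51 = 23.

23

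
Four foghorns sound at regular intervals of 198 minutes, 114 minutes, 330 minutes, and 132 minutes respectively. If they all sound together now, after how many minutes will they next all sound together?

The first simultaneous occurrence is after LCM of the individual periods.
198 = 2 × 3^2 × 11
114 = 2 × 3 × 19
330 = 2 × 3 × 5 × 11
132 = 2^2 × 3 × 11
LCM(198, 114, 330, 132) = 2^2 × 3^2 × 5 × 11 × 19 = 37620.

37620 minutes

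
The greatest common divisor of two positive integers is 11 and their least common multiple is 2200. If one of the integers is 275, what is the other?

For two integers, gcd × lcm = product, so the other is (11 × 2200) / 275 = 24200 / 275 = 88.

88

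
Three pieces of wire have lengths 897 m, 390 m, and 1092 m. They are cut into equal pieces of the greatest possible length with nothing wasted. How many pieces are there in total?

61

Piece length = gcd(897, 390, 1092).
897 = 3 × 13 × 23
390 = 2 × 3 × 5 × 13
1092 = 2^2 × 3 × 7 × 13
gcd(897, 390, 1092) = 3 × 13 = 39.
Total pieces = 897/39 + 390/39 + 1092/39 = 23 + 10 + 28 = 61.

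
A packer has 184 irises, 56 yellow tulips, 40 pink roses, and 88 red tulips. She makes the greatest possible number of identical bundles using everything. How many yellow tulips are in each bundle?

7

Number of bundles = gcd(184, 56, 40, 88).
184 = 2^3 × 23
56 = 2^3 × 7
40 = 2^3 × 5
88 = 2^3 × 11
gcd(184, 56, 40, 88) = 2^3 = 8.
yellow tulips per bundle = 56 / 8 = 7.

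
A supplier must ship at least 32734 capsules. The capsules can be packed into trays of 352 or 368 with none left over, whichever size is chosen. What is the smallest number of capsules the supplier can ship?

The number of capsules must be a common multiple of 352 and 368, so a multiple of their LCM.
352 = 2^5 × 11
368 = 2^4 × 23
LCM(352, 368) = 2^5 × 11 × 23 = 8096.
Smallest multiple of 8096 that is ≥ 32734: ⌈32734/8096⌉ × 8096 = 5 × 8096 = 40480.

40480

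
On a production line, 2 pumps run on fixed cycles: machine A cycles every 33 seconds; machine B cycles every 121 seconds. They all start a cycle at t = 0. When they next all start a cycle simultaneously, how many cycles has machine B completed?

All finish a whole number of cycles simultaneously at t = LCM of the periods.
33 = 3 × 11
121 = 11^2
LCM(33, 121) = 3 × 11^2 = 363.
Cycles for period 121: 363 / 121 = 3.

3 cycles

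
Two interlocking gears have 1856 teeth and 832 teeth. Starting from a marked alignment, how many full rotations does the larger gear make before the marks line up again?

13 rotations

They are all back at their starting positions together after one LCM of the periods.
1856 = 2^6 × 29
832 = 2^6 × 13
LCM(1856, 832) = 2^6 × 13 × 29 = 24128.
Rotations for period 1856: 24128 / 1856 = 13.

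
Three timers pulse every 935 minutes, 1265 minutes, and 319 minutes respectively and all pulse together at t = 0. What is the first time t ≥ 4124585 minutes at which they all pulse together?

Joint pulses occur at multiples of LCM(935, 1265, 319).
935 = 5 × 11 × 17
1265 = 5 × 11 × 23
319 = 11 × 29
LCM(935, 1265, 319) = 5 × 11 × 17 × 23 × 29 = 623645.
Smallest multiple of 623645 that is ≥ 4124585: ⌈4124585/623645⌉ × 623645 = 7 × 623645 = 4365515.

4365515 minutes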